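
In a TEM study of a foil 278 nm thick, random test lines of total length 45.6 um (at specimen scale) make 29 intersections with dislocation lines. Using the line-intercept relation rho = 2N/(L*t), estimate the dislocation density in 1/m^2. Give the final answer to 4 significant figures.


rho = 2N / (L * t)
L = 45.6 um = 4.56e-05 m, t = 278 nm = 2.78e-07 m
rho = 2 * 29 / (4.56e-05 * 2.78e-07)
rho = 4.575e+12 1/m^2


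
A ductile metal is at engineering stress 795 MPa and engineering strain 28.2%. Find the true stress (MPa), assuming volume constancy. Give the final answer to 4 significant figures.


sigma_true = sigma_eng * (1 + epsilon_eng)
sigma_true = 795 * (1 + 0.282)
sigma_true = 1019 MPa


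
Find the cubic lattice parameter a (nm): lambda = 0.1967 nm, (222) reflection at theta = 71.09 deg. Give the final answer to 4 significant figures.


d = lambda / (2*sin(theta))
d = 0.1967 / (2*sin(71.09 deg))
d = 0.103961 nm
a = d * sqrt(h^2+k^2+l^2) = 0.103961 * sqrt(12)
a = 0.3601 nm


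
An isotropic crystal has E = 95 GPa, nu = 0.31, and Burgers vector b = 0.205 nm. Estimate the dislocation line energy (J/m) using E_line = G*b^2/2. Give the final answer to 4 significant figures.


Step 1: G = E / (2*(1+nu))
G = 95 / (2*(1+0.31)) = 36.2595 GPa = 3.62595e+10 Pa
Step 2: E_line = G*b^2/2
b = 0.205 nm = 2.05e-10 m
E_line = 0.5 * 3.62595e+10 * (2.05e-10)^2 = 7.619e-10 J/m


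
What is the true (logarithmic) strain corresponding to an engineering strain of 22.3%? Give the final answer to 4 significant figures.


epsilon_true = ln(1 + epsilon_eng)
epsilon_true = ln(1 + 0.223)
epsilon_true = 0.2013


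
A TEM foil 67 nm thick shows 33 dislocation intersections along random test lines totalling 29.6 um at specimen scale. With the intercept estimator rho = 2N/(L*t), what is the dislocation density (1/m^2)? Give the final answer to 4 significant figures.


rho = 2N / (L * t)
L = 29.6 um = 2.96e-05 m, t = 67 nm = 6.7e-08 m
rho = 2 * 33 / (2.96e-05 * 6.7e-08)
rho = 3.328e+13 1/m^2


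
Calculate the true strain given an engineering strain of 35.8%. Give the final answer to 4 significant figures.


epsilon_true = ln(1 + epsilon_eng)
epsilon_true = ln(1 + 0.358)
epsilon_true = 0.306


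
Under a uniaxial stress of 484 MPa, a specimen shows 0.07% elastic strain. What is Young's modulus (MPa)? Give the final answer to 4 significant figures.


E = sigma / epsilon
epsilon = 0.07% = 7e-04
E = 484 / 7e-04
E = 691400 MPa


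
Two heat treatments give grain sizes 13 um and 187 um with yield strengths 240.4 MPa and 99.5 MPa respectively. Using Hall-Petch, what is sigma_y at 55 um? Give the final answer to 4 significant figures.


sigma_y = sigma0 + k / sqrt(d)
1/sqrt(d1) = 1/sqrt(1.3e-05) = 277.35;  1/sqrt(d2) = 73.1272
k = (sigma1 - sigma2) / (1/sqrt(d1) - 1/sqrt(d2)) = (240.4 - 99.5) / (277.35 - 73.1272) = 0.689933 MPa*m^0.5
sigma0 = sigma1 - k/sqrt(d1) = 240.4 - 0.689933*277.35 = 49.0471 MPa
sigma_y(d3) = 49.0471 + 0.689933 / sqrt(5.5e-05) = 142.1 MPa


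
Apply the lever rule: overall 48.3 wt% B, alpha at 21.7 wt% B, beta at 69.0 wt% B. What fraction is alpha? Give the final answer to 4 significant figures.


f_alpha = (C_beta - C0) / (C_beta - C_alpha)
f_alpha = (69.0 - 48.3) / (69.0 - 21.7)
f_alpha = 0.4376


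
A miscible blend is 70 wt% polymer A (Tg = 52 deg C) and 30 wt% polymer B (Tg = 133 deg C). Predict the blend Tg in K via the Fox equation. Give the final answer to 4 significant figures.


1/Tg = w1/Tg1 + w2/Tg2 (in Kelvin)
Tg1 = 325.15 K, Tg2 = 406.15 K
1/Tg = 0.7/325.15 + 0.3/406.15
Tg = 345.8 K


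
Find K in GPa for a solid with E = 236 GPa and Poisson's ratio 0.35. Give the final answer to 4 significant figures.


K = E / (3*(1-2*nu))
K = 236 / (3*(1-2*0.35))
K = 262.2 GPa


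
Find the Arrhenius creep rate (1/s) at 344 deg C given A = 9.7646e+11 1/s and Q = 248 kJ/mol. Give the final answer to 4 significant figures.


rate = A * exp(-Q / (R*T))
T = 344 + 273.15 = 617.15 K
rate = 9.7646e+11 * exp(-248e3 / (8.314 * 617.15))
rate = 9.967e-10 1/s


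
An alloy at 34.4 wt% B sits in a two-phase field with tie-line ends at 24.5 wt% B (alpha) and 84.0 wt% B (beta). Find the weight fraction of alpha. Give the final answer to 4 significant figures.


f_alpha = (C_beta - C0) / (C_beta - C_alpha)
f_alpha = (84.0 - 34.4) / (84.0 - 24.5)
f_alpha = 0.8336


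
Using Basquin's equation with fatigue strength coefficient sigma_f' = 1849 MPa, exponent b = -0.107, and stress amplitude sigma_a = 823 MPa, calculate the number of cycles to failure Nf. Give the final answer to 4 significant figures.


sigma_a = sigma_f' * (2*Nf)^b
2*Nf = (sigma_a / sigma_f')^(1/b)
2*Nf = (823 / 1849)^(1/-0.107)
2*Nf = 1929.27
Nf = 964.6 cycles


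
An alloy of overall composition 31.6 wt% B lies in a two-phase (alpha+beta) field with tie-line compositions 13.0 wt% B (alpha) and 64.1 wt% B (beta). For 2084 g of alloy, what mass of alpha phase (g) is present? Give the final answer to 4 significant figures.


f_alpha = (C_beta - C0) / (C_beta - C_alpha)
f_alpha = (64.1 - 31.6) / (64.1 - 13.0) = 0.636008
m_alpha = f_alpha * m_total = 0.636008 * 2084 = 1325 g


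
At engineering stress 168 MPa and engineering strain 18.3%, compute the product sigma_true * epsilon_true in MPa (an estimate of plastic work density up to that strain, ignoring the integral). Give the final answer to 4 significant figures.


sigma_true = sigma_eng * (1 + epsilon_eng)
sigma_true = 168 * (1 + 0.183) = 198.744 MPa
epsilon_true = ln(1 + epsilon_eng)
epsilon_true = ln(1 + 0.183) = 0.168054
sigma_true * epsilon_true = 198.744 * 0.168054 = 33.4 MPa


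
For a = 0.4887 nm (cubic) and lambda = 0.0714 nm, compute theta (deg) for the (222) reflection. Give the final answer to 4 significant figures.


d = a / sqrt(h^2+k^2+l^2)
d = 0.4887 / sqrt(12) = 0.141076 nm
lambda = 2*d*sin(theta)  =>  sin(theta) = lambda / (2*d)
sin(theta) = 0.0714 / (2 * 0.141076) = 0.253056
theta = 14.66 deg


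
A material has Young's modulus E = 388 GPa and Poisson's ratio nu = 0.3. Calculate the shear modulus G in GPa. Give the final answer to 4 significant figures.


G = E / (2*(1+nu))
G = 388 / (2*(1+0.3))
G = 149.2 GPa


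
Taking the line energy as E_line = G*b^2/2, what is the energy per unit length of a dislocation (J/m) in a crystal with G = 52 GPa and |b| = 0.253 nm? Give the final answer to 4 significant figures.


E = G*b^2/2
b = 0.253 nm = 2.53e-10 m
G = 52 GPa = 5.2e+10 Pa
E = 0.5 * 5.2e+10 * (2.53e-10)^2
E = 1.664e-09 J/m


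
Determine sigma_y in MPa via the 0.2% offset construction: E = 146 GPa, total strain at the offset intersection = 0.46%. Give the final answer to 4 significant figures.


Offset strain = 0.002
Elastic strain at yield = total_strain - offset = 4.6e-03 - 0.002 = 2.6e-03
sigma_y = E * elastic_strain = 146000 * 2.6e-03
sigma_y = 379.6 MPa


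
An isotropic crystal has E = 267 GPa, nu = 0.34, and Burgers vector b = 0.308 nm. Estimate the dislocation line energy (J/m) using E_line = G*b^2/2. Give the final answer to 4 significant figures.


Step 1: G = E / (2*(1+nu))
G = 267 / (2*(1+0.34)) = 99.6269 GPa = 9.96269e+10 Pa
Step 2: E_line = G*b^2/2
b = 0.308 nm = 3.08e-10 m
E_line = 0.5 * 9.96269e+10 * (3.08e-10)^2 = 4.726e-09 J/m


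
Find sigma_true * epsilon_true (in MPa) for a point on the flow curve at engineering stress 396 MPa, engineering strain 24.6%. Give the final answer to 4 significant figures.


sigma_true = sigma_eng * (1 + epsilon_eng)
sigma_true = 396 * (1 + 0.246) = 493.416 MPa
epsilon_true = ln(1 + epsilon_eng)
epsilon_true = ln(1 + 0.246) = 0.219938
sigma_true * epsilon_true = 493.416 * 0.219938 = 108.5 MPa


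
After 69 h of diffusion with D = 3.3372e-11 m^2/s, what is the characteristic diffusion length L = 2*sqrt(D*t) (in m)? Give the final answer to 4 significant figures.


t = 69 hr = 248400 s
Diffusion length = 2*sqrt(D*t)
= 2*sqrt(3.3372e-11 * 248400)
= 5.758e-03 m


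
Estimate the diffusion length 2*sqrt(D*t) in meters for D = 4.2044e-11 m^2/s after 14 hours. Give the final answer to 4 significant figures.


t = 14 hr = 50400 s
Diffusion length = 2*sqrt(D*t)
= 2*sqrt(4.2044e-11 * 50400)
= 2.911e-03 m


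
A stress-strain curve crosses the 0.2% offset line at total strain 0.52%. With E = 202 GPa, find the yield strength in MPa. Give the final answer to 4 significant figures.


Offset strain = 0.002
Elastic strain at yield = total_strain - offset = 5.2e-03 - 0.002 = 3.2e-03
sigma_y = E * elastic_strain = 202000 * 3.2e-03
sigma_y = 646.4 MPa


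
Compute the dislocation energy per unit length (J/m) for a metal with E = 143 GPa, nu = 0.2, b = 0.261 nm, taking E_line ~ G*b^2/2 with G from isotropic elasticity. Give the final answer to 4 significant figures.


Step 1: G = E / (2*(1+nu))
G = 143 / (2*(1+0.2)) = 59.5833 GPa = 5.95833e+10 Pa
Step 2: E_line = G*b^2/2
b = 0.261 nm = 2.61e-10 m
E_line = 0.5 * 5.95833e+10 * (2.61e-10)^2 = 2.029e-09 J/m


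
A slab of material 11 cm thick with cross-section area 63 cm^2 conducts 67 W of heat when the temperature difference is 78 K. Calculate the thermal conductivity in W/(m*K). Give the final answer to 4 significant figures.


k = Q*L / (A*dT)
L = 0.11 m, A = 6.3e-03 m^2
k = 67 * 0.11 / (6.3e-03 * 78)
k = 15 W/(m*K)


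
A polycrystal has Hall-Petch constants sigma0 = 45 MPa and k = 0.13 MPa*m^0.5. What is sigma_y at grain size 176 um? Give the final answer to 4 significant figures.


sigma_y = sigma0 + k / sqrt(d)
d = 176 um = 1.76e-04 m
sigma_y = 45 + 0.13 / sqrt(1.76e-04)
sigma_y = 54.8 MPa


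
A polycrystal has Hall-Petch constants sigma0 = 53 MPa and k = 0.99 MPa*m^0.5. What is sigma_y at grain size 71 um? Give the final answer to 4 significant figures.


sigma_y = sigma0 + k / sqrt(d)
d = 71 um = 7.1e-05 m
sigma_y = 53 + 0.99 / sqrt(7.1e-05)
sigma_y = 170.5 MPa


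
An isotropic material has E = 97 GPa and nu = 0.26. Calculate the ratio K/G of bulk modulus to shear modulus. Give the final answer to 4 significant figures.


G = E / (2*(1+nu))
G = 97 / (2*(1+0.26)) = 38.4921 GPa
K = E / (3*(1-2*nu))
K = 97 / (3*(1-2*0.26)) = 67.3611 GPa
K/G = 67.3611 / 38.4921 = 1.75


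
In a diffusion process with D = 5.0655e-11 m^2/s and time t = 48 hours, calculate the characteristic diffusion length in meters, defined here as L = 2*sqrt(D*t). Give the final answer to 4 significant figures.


t = 48 hr = 172800 s
Diffusion length = 2*sqrt(D*t)
= 2*sqrt(5.0655e-11 * 172800)
= 5.917e-03 m


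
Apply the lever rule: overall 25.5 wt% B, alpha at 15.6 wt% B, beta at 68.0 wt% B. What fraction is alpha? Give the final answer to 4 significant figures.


f_alpha = (C_beta - C0) / (C_beta - C_alpha)
f_alpha = (68.0 - 25.5) / (68.0 - 15.6)
f_alpha = 0.8111


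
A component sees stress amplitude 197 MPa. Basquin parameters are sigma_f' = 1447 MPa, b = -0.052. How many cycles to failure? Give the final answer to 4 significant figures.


sigma_a = sigma_f' * (2*Nf)^b
2*Nf = (sigma_a / sigma_f')^(1/b)
2*Nf = (197 / 1447)^(1/-0.052)
2*Nf = 4.50703e+16
Nf = 2.254e+16 cycles


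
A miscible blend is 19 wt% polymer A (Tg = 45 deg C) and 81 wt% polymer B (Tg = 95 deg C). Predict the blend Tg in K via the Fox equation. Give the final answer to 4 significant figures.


1/Tg = w1/Tg1 + w2/Tg2 (in Kelvin)
Tg1 = 318.15 K, Tg2 = 368.15 K
1/Tg = 0.19/318.15 + 0.81/368.15
Tg = 357.5 K


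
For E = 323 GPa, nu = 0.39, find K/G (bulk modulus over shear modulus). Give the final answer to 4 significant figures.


G = E / (2*(1+nu))
G = 323 / (2*(1+0.39)) = 116.187 GPa
K = E / (3*(1-2*nu))
K = 323 / (3*(1-2*0.39)) = 489.394 GPa
K/G = 489.394 / 116.187 = 4.212


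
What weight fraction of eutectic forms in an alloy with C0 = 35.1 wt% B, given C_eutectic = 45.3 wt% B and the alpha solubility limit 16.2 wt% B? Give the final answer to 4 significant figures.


f_primary = (C_e - C0) / (C_e - C_alpha_max)
f_primary = (45.3 - 35.1) / (45.3 - 16.2)
f_primary = 0.350515
f_eutectic = 1 - 0.350515 = 0.6495


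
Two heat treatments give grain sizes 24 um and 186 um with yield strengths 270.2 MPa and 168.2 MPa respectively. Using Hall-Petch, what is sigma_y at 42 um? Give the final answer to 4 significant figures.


sigma_y = sigma0 + k / sqrt(d)
1/sqrt(d1) = 1/sqrt(2.4e-05) = 204.124;  1/sqrt(d2) = 73.3236
k = (sigma1 - sigma2) / (1/sqrt(d1) - 1/sqrt(d2)) = (270.2 - 168.2) / (204.124 - 73.3236) = 0.779813 MPa*m^0.5
sigma0 = sigma1 - k/sqrt(d1) = 270.2 - 0.779813*204.124 = 111.021 MPa
sigma_y(d3) = 111.021 + 0.779813 / sqrt(4.2e-05) = 231.3 MPa


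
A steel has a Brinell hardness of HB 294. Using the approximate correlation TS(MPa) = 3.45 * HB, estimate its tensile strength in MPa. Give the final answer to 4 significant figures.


TS (MPa) = 3.45 * HB
TS = 3.45 * 294
TS = 1014 MPa


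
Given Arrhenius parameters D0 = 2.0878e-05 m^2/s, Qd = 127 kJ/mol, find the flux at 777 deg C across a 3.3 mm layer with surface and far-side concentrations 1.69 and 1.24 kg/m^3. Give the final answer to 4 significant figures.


Step 1: D = D0 * exp(-Qd/(R*T))
T = 777 + 273.15 = 1050.15 K
D = 2.0878e-05 * exp(-127e3 / (8.314 * 1050.15)) = 1.00568e-11 m^2/s
Step 2: J = D * (C1 - C2) / dx
J = 1.00568e-11 * (1.69 - 1.24) / 3.3e-03
J = 1.371e-09 kg/(m^2*s)


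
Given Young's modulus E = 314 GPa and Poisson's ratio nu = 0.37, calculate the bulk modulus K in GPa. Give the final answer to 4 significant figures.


K = E / (3*(1-2*nu))
K = 314 / (3*(1-2*0.37))
K = 402.6 GPa


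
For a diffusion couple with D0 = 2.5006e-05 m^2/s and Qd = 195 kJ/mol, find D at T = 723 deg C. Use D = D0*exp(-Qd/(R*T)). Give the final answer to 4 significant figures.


D = D0 * exp(-Qd / (R*T))
T = 996.15 K
D = 2.5006e-05 * exp(-195e3 / (8.314 * 996.15))
D = 1.488e-15 m^2/s


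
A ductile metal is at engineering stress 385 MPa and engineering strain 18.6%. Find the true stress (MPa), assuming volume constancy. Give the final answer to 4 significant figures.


sigma_true = sigma_eng * (1 + epsilon_eng)
sigma_true = 385 * (1 + 0.186)
sigma_true = 456.6 MPa


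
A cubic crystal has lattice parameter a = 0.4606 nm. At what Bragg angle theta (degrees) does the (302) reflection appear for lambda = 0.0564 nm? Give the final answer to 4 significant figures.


d = a / sqrt(h^2+k^2+l^2)
d = 0.4606 / sqrt(13) = 0.127747 nm
lambda = 2*d*sin(theta)  =>  sin(theta) = lambda / (2*d)
sin(theta) = 0.0564 / (2 * 0.127747) = 0.220748
theta = 12.75 deg


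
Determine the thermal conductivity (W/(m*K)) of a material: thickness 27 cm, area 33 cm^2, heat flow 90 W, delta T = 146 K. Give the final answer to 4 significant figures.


k = Q*L / (A*dT)
L = 0.27 m, A = 3.3e-03 m^2
k = 90 * 0.27 / (3.3e-03 * 146)
k = 50.44 W/(m*K)


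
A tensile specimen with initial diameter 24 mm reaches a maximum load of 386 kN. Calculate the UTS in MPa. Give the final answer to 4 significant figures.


A0 = pi*(d/2)^2 = pi*(24/2)^2 = 452.389 mm^2
UTS = F_max / A0 = 386*1000 / 452.389
UTS = 853.2 MPa


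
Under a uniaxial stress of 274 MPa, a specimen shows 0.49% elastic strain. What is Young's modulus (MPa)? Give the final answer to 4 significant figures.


E = sigma / epsilon
epsilon = 0.49% = 4.9e-03
E = 274 / 4.9e-03
E = 55920 MPa


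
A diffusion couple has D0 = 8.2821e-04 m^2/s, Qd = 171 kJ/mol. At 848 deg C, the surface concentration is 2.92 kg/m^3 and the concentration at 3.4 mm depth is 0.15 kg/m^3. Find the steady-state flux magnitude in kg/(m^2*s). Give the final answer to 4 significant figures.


Step 1: D = D0 * exp(-Qd/(R*T))
T = 848 + 273.15 = 1121.15 K
D = 8.2821e-04 * exp(-171e3 / (8.314 * 1121.15)) = 8.93147e-12 m^2/s
Step 2: J = D * (C1 - C2) / dx
J = 8.93147e-12 * (2.92 - 0.15) / 3.4e-03
J = 7.277e-09 kg/(m^2*s)


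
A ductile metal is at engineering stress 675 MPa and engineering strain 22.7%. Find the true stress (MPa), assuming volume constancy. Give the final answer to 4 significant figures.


sigma_true = sigma_eng * (1 + epsilon_eng)
sigma_true = 675 * (1 + 0.227)
sigma_true = 828.2 MPa


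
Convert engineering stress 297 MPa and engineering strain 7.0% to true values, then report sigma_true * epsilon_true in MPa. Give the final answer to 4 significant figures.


sigma_true = sigma_eng * (1 + epsilon_eng)
sigma_true = 297 * (1 + 0.07) = 317.79 MPa
epsilon_true = ln(1 + epsilon_eng)
epsilon_true = ln(1 + 0.07) = 0.0676586
sigma_true * epsilon_true = 317.79 * 0.0676586 = 21.5 MPa


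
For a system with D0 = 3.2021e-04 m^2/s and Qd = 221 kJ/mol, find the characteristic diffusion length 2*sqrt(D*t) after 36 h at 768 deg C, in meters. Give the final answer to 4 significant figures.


Step 1: D = D0 * exp(-Qd/(R*T))
T = 1041.15 K
D = 3.2021e-04 * exp(-221e3 / (8.314 * 1041.15)) = 2.61477e-15 m^2/s
Step 2: L = 2*sqrt(D*t)
t = 36 h = 129600 s
L = 2*sqrt(2.61477e-15 * 129600) = 3.682e-05 m


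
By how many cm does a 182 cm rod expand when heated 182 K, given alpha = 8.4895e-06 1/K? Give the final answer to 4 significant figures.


dL = L0 * alpha * dT
dL = 182 * 8.4895e-06 * 182
dL = 0.2812 cm


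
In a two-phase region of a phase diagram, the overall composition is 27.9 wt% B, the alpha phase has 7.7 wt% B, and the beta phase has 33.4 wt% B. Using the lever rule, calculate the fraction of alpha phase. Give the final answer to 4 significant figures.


f_alpha = (C_beta - C0) / (C_beta - C_alpha)
f_alpha = (33.4 - 27.9) / (33.4 - 7.7)
f_alpha = 0.214


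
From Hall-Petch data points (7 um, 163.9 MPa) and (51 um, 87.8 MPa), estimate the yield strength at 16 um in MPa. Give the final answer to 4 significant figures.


sigma_y = sigma0 + k / sqrt(d)
1/sqrt(d1) = 1/sqrt(7e-06) = 377.964;  1/sqrt(d2) = 140.028
k = (sigma1 - sigma2) / (1/sqrt(d1) - 1/sqrt(d2)) = (163.9 - 87.8) / (377.964 - 140.028) = 0.319833 MPa*m^0.5
sigma0 = sigma1 - k/sqrt(d1) = 163.9 - 0.319833*377.964 = 43.0144 MPa
sigma_y(d3) = 43.0144 + 0.319833 / sqrt(1.6e-05) = 123 MPa


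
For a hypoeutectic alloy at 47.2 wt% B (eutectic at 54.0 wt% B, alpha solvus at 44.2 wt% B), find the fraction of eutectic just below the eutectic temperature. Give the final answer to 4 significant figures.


f_primary = (C_e - C0) / (C_e - C_alpha_max)
f_primary = (54.0 - 47.2) / (54.0 - 44.2)
f_primary = 0.693878
f_eutectic = 1 - 0.693878 = 0.3061


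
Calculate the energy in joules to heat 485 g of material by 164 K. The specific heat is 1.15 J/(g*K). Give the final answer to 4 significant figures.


Q = m * cp * dT
Q = 485 * 1.15 * 164
Q = 91470 J


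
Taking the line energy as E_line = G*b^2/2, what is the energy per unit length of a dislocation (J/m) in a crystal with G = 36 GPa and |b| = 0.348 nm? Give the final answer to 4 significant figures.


E = G*b^2/2
b = 0.348 nm = 3.48e-10 m
G = 36 GPa = 3.6e+10 Pa
E = 0.5 * 3.6e+10 * (3.48e-10)^2
E = 2.18e-09 J/m


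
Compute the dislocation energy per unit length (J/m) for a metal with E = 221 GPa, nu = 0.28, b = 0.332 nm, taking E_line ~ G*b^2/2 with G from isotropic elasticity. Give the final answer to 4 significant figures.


Step 1: G = E / (2*(1+nu))
G = 221 / (2*(1+0.28)) = 86.3281 GPa = 8.63281e+10 Pa
Step 2: E_line = G*b^2/2
b = 0.332 nm = 3.32e-10 m
E_line = 0.5 * 8.63281e+10 * (3.32e-10)^2 = 4.758e-09 J/m


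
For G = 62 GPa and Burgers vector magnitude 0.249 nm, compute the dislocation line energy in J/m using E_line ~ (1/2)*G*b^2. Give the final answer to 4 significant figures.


E = G*b^2/2
b = 0.249 nm = 2.49e-10 m
G = 62 GPa = 6.2e+10 Pa
E = 0.5 * 6.2e+10 * (2.49e-10)^2
E = 1.922e-09 J/m


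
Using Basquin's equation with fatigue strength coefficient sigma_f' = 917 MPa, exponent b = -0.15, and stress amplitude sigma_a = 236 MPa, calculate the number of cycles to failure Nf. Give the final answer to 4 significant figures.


sigma_a = sigma_f' * (2*Nf)^b
2*Nf = (sigma_a / sigma_f')^(1/b)
2*Nf = (236 / 917)^(1/-0.15)
2*Nf = 8505.81
Nf = 4253 cycles


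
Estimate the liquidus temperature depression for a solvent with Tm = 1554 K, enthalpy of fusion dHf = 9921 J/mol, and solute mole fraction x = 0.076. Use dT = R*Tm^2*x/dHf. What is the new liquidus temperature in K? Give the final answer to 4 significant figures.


dT = R*Tm^2*x / dHf
dT = 8.314 * 1554^2 * 0.076 / 9921
dT = 153.805 K
T_new = 1554 - 153.805 = 1400 K


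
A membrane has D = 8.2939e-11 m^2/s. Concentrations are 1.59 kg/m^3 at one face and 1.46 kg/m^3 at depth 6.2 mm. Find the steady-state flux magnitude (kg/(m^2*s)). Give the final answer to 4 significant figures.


J = -D * (dC/dx) = D * (C1 - C2) / dx
J = 8.2939e-11 * (1.59 - 1.46) / 6.2e-03
J = 1.739e-09 kg/(m^2*s)


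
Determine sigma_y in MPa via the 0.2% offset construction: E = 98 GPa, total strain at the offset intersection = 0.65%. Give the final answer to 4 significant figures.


Offset strain = 0.002
Elastic strain at yield = total_strain - offset = 6.5e-03 - 0.002 = 4.5e-03
sigma_y = E * elastic_strain = 98000 * 4.5e-03
sigma_y = 441 MPa


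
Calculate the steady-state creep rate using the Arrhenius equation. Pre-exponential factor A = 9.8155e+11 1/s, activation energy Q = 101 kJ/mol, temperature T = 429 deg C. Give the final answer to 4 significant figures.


rate = A * exp(-Q / (R*T))
T = 429 + 273.15 = 702.15 K
rate = 9.8155e+11 * exp(-101e3 / (8.314 * 702.15))
rate = 30060 1/s


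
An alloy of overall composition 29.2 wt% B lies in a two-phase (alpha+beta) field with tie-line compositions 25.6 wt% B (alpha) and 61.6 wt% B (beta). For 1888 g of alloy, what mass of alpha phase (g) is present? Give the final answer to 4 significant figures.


f_alpha = (C_beta - C0) / (C_beta - C_alpha)
f_alpha = (61.6 - 29.2) / (61.6 - 25.6) = 0.9
m_alpha = f_alpha * m_total = 0.9 * 1888 = 1699 g


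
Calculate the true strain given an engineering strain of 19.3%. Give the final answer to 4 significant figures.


epsilon_true = ln(1 + epsilon_eng)
epsilon_true = ln(1 + 0.193)
epsilon_true = 0.1765


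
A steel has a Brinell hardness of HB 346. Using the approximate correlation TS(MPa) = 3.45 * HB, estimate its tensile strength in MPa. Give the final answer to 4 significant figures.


TS (MPa) = 3.45 * HB
TS = 3.45 * 346
TS = 1194 MPa


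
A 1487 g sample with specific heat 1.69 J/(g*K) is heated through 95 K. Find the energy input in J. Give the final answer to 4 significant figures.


Q = m * cp * dT
Q = 1487 * 1.69 * 95
Q = 238700 J


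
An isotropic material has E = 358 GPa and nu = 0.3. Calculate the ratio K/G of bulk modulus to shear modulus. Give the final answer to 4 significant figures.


G = E / (2*(1+nu))
G = 358 / (2*(1+0.3)) = 137.692 GPa
K = E / (3*(1-2*nu))
K = 358 / (3*(1-2*0.3)) = 298.333 GPa
K/G = 298.333 / 137.692 = 2.167


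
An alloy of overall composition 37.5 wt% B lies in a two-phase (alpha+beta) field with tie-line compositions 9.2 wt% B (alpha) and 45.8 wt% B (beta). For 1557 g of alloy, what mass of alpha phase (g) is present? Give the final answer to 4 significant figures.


f_alpha = (C_beta - C0) / (C_beta - C_alpha)
f_alpha = (45.8 - 37.5) / (45.8 - 9.2) = 0.226776
m_alpha = f_alpha * m_total = 0.226776 * 1557 = 353.1 g


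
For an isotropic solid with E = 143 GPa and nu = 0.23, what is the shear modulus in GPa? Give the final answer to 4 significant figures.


G = E / (2*(1+nu))
G = 143 / (2*(1+0.23))
G = 58.13 GPa


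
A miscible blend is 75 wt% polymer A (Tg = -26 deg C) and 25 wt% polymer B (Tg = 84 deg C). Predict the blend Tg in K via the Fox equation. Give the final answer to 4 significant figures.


1/Tg = w1/Tg1 + w2/Tg2 (in Kelvin)
Tg1 = 247.15 K, Tg2 = 357.15 K
1/Tg = 0.75/247.15 + 0.25/357.15
Tg = 267.8 K


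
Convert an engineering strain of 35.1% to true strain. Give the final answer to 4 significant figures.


epsilon_true = ln(1 + epsilon_eng)
epsilon_true = ln(1 + 0.351)
epsilon_true = 0.3008


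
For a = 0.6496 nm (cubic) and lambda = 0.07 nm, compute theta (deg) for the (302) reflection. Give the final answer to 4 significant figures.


d = a / sqrt(h^2+k^2+l^2)
d = 0.6496 / sqrt(13) = 0.180167 nm
lambda = 2*d*sin(theta)  =>  sin(theta) = lambda / (2*d)
sin(theta) = 0.07 / (2 * 0.180167) = 0.194265
theta = 11.2 deg


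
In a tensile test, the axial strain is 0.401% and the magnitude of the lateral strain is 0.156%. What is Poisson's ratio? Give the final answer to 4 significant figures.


nu = -epsilon_lat / epsilon_axial
Lateral strain is contraction (negative), so using magnitudes:
nu = 0.156 / 0.401
nu = 0.389


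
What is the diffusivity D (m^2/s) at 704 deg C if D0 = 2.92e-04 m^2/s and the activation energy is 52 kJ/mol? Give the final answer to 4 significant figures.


D = D0 * exp(-Qd / (R*T))
T = 977.15 K
D = 2.92e-04 * exp(-52e3 / (8.314 * 977.15))
D = 4.848e-07 m^2/s


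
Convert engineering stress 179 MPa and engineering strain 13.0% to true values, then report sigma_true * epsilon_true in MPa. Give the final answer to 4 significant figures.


sigma_true = sigma_eng * (1 + epsilon_eng)
sigma_true = 179 * (1 + 0.13) = 202.27 MPa
epsilon_true = ln(1 + epsilon_eng)
epsilon_true = ln(1 + 0.13) = 0.122218
sigma_true * epsilon_true = 202.27 * 0.122218 = 24.72 MPa


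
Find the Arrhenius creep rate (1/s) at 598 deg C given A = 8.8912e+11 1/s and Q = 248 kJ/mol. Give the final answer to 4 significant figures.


rate = A * exp(-Q / (R*T))
T = 598 + 273.15 = 871.15 K
rate = 8.8912e+11 * exp(-248e3 / (8.314 * 871.15))
rate = 1.197e-03 1/s


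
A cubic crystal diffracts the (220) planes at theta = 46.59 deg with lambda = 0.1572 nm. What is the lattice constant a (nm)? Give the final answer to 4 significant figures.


d = lambda / (2*sin(theta))
d = 0.1572 / (2*sin(46.59 deg))
d = 0.108197 nm
a = d * sqrt(h^2+k^2+l^2) = 0.108197 * sqrt(8)
a = 0.306 nm


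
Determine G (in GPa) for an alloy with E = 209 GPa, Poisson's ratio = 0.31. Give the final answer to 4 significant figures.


G = E / (2*(1+nu))
G = 209 / (2*(1+0.31))
G = 79.77 GPa


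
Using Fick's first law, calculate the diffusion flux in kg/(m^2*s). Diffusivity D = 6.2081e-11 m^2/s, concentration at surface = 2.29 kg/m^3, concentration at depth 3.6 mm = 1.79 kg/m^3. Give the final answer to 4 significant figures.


J = -D * (dC/dx) = D * (C1 - C2) / dx
J = 6.2081e-11 * (2.29 - 1.79) / 3.6e-03
J = 8.622e-09 kg/(m^2*s)


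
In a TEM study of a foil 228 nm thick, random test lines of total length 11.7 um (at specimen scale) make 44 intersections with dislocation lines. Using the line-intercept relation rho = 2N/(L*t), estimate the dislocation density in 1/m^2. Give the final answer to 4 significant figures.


rho = 2N / (L * t)
L = 11.7 um = 1.17e-05 m, t = 228 nm = 2.28e-07 m
rho = 2 * 44 / (1.17e-05 * 2.28e-07)
rho = 3.299e+13 1/m^2


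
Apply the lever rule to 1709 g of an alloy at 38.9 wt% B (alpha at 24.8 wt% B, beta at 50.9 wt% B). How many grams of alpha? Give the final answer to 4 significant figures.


f_alpha = (C_beta - C0) / (C_beta - C_alpha)
f_alpha = (50.9 - 38.9) / (50.9 - 24.8) = 0.45977
m_alpha = f_alpha * m_total = 0.45977 * 1709 = 785.7 g


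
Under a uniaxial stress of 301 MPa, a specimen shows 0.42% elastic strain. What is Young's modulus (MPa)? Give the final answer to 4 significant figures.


E = sigma / epsilon
epsilon = 0.42% = 4.2e-03
E = 301 / 4.2e-03
E = 71670 MPa


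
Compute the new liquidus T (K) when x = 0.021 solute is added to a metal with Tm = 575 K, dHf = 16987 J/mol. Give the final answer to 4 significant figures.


dT = R*Tm^2*x / dHf
dT = 8.314 * 575^2 * 0.021 / 16987
dT = 3.3982 K
T_new = 575 - 3.3982 = 571.6 K


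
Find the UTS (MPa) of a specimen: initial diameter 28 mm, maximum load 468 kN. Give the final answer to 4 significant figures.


A0 = pi*(d/2)^2 = pi*(28/2)^2 = 615.752 mm^2
UTS = F_max / A0 = 468*1000 / 615.752
UTS = 760 MPa


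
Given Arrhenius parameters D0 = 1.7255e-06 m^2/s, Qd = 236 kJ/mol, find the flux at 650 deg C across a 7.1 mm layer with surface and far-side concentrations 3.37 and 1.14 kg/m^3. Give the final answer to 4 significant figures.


Step 1: D = D0 * exp(-Qd/(R*T))
T = 650 + 273.15 = 923.15 K
D = 1.7255e-06 * exp(-236e3 / (8.314 * 923.15)) = 7.63543e-20 m^2/s
Step 2: J = D * (C1 - C2) / dx
J = 7.63543e-20 * (3.37 - 1.14) / 7.1e-03
J = 2.398e-17 kg/(m^2*s)


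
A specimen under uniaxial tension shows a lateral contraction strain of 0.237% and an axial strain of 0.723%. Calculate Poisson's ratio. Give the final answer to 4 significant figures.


nu = -epsilon_lat / epsilon_axial
Lateral strain is contraction (negative), so using magnitudes:
nu = 0.237 / 0.723
nu = 0.3278


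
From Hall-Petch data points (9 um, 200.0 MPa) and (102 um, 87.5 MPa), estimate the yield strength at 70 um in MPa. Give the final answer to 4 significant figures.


sigma_y = sigma0 + k / sqrt(d)
1/sqrt(d1) = 1/sqrt(9e-06) = 333.333;  1/sqrt(d2) = 99.0148
k = (sigma1 - sigma2) / (1/sqrt(d1) - 1/sqrt(d2)) = (200.0 - 87.5) / (333.333 - 99.0148) = 0.480116 MPa*m^0.5
sigma0 = sigma1 - k/sqrt(d1) = 200.0 - 0.480116*333.333 = 39.9615 MPa
sigma_y(d3) = 39.9615 + 0.480116 / sqrt(7e-05) = 97.35 MPa


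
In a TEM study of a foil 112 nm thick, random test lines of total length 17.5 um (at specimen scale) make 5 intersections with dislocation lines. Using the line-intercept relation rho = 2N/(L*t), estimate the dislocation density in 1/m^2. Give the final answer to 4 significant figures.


rho = 2N / (L * t)
L = 17.5 um = 1.75e-05 m, t = 112 nm = 1.12e-07 m
rho = 2 * 5 / (1.75e-05 * 1.12e-07)
rho = 5.102e+12 1/m^2


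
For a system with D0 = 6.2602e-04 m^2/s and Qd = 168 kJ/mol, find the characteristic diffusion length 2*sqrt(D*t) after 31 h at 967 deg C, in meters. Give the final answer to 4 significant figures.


Step 1: D = D0 * exp(-Qd/(R*T))
T = 1240.15 K
D = 6.2602e-04 * exp(-168e3 / (8.314 * 1240.15)) = 5.25094e-11 m^2/s
Step 2: L = 2*sqrt(D*t)
t = 31 h = 111600 s
L = 2*sqrt(5.25094e-11 * 111600) = 4.842e-03 m


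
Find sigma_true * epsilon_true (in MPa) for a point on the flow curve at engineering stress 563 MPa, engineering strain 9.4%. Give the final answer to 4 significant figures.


sigma_true = sigma_eng * (1 + epsilon_eng)
sigma_true = 563 * (1 + 0.094) = 615.922 MPa
epsilon_true = ln(1 + epsilon_eng)
epsilon_true = ln(1 + 0.094) = 0.0898407
sigma_true * epsilon_true = 615.922 * 0.0898407 = 55.33 MPa


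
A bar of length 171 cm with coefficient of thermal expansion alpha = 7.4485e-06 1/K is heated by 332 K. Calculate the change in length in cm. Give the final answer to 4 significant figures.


dL = L0 * alpha * dT
dL = 171 * 7.4485e-06 * 332
dL = 0.4229 cm


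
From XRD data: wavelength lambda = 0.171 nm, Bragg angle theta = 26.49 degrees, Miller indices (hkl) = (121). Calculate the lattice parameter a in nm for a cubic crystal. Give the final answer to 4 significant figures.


d = lambda / (2*sin(theta))
d = 0.171 / (2*sin(26.49 deg))
d = 0.191686 nm
a = d * sqrt(h^2+k^2+l^2) = 0.191686 * sqrt(6)
a = 0.4695 nm


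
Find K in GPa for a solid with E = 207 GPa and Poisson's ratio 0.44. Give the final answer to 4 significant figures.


K = E / (3*(1-2*nu))
K = 207 / (3*(1-2*0.44))
K = 575 GPa


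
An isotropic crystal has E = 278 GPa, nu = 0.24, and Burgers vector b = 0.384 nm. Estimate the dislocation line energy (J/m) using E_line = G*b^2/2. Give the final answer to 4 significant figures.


Step 1: G = E / (2*(1+nu))
G = 278 / (2*(1+0.24)) = 112.097 GPa = 1.12097e+11 Pa
Step 2: E_line = G*b^2/2
b = 0.384 nm = 3.84e-10 m
E_line = 0.5 * 1.12097e+11 * (3.84e-10)^2 = 8.265e-09 J/m


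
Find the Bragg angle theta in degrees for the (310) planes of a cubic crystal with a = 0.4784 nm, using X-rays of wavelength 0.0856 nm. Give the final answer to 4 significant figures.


d = a / sqrt(h^2+k^2+l^2)
d = 0.4784 / sqrt(10) = 0.151283 nm
lambda = 2*d*sin(theta)  =>  sin(theta) = lambda / (2*d)
sin(theta) = 0.0856 / (2 * 0.151283) = 0.282913
theta = 16.43 deg


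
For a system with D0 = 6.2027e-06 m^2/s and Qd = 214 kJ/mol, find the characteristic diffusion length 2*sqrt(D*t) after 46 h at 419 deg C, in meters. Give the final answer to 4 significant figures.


Step 1: D = D0 * exp(-Qd/(R*T))
T = 692.15 K
D = 6.2027e-06 * exp(-214e3 / (8.314 * 692.15)) = 4.38542e-22 m^2/s
Step 2: L = 2*sqrt(D*t)
t = 46 h = 165600 s
L = 2*sqrt(4.38542e-22 * 165600) = 1.704e-08 m


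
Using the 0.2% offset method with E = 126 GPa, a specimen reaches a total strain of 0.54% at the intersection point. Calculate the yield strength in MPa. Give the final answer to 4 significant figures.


Offset strain = 0.002
Elastic strain at yield = total_strain - offset = 5.4e-03 - 0.002 = 3.4e-03
sigma_y = E * elastic_strain = 126000 * 3.4e-03
sigma_y = 428.4 MPa


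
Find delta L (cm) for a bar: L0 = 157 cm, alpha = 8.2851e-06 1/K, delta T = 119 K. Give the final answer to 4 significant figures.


dL = L0 * alpha * dT
dL = 157 * 8.2851e-06 * 119
dL = 0.1548 cm


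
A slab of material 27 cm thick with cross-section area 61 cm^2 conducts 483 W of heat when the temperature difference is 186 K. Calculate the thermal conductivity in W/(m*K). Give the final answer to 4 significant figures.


k = Q*L / (A*dT)
L = 0.27 m, A = 6.1e-03 m^2
k = 483 * 0.27 / (6.1e-03 * 186)
k = 114.9 W/(m*K)


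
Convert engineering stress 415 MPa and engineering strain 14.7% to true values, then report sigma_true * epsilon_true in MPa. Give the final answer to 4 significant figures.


sigma_true = sigma_eng * (1 + epsilon_eng)
sigma_true = 415 * (1 + 0.147) = 476.005 MPa
epsilon_true = ln(1 + epsilon_eng)
epsilon_true = ln(1 + 0.147) = 0.13715
sigma_true * epsilon_true = 476.005 * 0.13715 = 65.28 MPa


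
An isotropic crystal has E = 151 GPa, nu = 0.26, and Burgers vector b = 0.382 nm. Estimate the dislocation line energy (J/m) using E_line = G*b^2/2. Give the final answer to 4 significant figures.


Step 1: G = E / (2*(1+nu))
G = 151 / (2*(1+0.26)) = 59.9206 GPa = 5.99206e+10 Pa
Step 2: E_line = G*b^2/2
b = 0.382 nm = 3.82e-10 m
E_line = 0.5 * 5.99206e+10 * (3.82e-10)^2 = 4.372e-09 J/m


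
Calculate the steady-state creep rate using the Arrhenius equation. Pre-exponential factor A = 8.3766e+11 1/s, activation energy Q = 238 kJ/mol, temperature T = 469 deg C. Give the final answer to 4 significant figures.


rate = A * exp(-Q / (R*T))
T = 469 + 273.15 = 742.15 K
rate = 8.3766e+11 * exp(-238e3 / (8.314 * 742.15))
rate = 1.484e-05 1/s


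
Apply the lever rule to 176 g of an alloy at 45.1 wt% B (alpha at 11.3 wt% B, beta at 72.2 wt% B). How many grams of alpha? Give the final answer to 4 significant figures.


f_alpha = (C_beta - C0) / (C_beta - C_alpha)
f_alpha = (72.2 - 45.1) / (72.2 - 11.3) = 0.444992
m_alpha = f_alpha * m_total = 0.444992 * 176 = 78.32 g


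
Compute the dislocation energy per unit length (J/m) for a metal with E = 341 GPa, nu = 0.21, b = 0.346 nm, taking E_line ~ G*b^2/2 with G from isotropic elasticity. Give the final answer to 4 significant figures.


Step 1: G = E / (2*(1+nu))
G = 341 / (2*(1+0.21)) = 140.909 GPa = 1.40909e+11 Pa
Step 2: E_line = G*b^2/2
b = 0.346 nm = 3.46e-10 m
E_line = 0.5 * 1.40909e+11 * (3.46e-10)^2 = 8.435e-09 J/m


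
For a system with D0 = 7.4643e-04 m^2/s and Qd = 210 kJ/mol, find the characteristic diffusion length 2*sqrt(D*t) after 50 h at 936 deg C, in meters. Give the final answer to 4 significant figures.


Step 1: D = D0 * exp(-Qd/(R*T))
T = 1209.15 K
D = 7.4643e-04 * exp(-210e3 / (8.314 * 1209.15)) = 6.32081e-13 m^2/s
Step 2: L = 2*sqrt(D*t)
t = 50 h = 180000 s
L = 2*sqrt(6.32081e-13 * 180000) = 6.746e-04 m


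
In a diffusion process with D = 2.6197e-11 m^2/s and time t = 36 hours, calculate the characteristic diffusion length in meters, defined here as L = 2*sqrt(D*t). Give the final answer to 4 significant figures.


t = 36 hr = 129600 s
Diffusion length = 2*sqrt(D*t)
= 2*sqrt(2.6197e-11 * 129600)
= 3.685e-03 m


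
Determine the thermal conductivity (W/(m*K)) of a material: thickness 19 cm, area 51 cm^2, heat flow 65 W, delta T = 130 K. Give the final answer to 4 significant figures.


k = Q*L / (A*dT)
L = 0.19 m, A = 5.1e-03 m^2
k = 65 * 0.19 / (5.1e-03 * 130)
k = 18.63 W/(m*K)


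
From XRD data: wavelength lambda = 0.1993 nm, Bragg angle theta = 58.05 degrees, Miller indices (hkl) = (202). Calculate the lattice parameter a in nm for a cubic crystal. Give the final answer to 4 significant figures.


d = lambda / (2*sin(theta))
d = 0.1993 / (2*sin(58.05 deg))
d = 0.117441 nm
a = d * sqrt(h^2+k^2+l^2) = 0.117441 * sqrt(8)
a = 0.3322 nm


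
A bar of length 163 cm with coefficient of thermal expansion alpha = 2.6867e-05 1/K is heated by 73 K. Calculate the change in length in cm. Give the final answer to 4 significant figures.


dL = L0 * alpha * dT
dL = 163 * 2.6867e-05 * 73
dL = 0.3197 cm


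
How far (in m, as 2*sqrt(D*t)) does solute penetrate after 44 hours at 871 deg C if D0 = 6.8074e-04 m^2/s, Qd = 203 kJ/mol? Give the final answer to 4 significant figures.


Step 1: D = D0 * exp(-Qd/(R*T))
T = 1144.15 K
D = 6.8074e-04 * exp(-203e3 / (8.314 * 1144.15)) = 3.67242e-13 m^2/s
Step 2: L = 2*sqrt(D*t)
t = 44 h = 158400 s
L = 2*sqrt(3.67242e-13 * 158400) = 4.824e-04 m


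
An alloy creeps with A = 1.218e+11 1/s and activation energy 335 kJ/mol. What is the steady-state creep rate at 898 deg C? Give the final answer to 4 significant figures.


rate = A * exp(-Q / (R*T))
T = 898 + 273.15 = 1171.15 K
rate = 1.218e+11 * exp(-335e3 / (8.314 * 1171.15))
rate = 1.392e-04 1/s


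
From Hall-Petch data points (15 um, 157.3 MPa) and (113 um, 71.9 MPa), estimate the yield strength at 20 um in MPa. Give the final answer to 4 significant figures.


sigma_y = sigma0 + k / sqrt(d)
1/sqrt(d1) = 1/sqrt(1.5e-05) = 258.199;  1/sqrt(d2) = 94.0721
k = (sigma1 - sigma2) / (1/sqrt(d1) - 1/sqrt(d2)) = (157.3 - 71.9) / (258.199 - 94.0721) = 0.520329 MPa*m^0.5
sigma0 = sigma1 - k/sqrt(d1) = 157.3 - 0.520329*258.199 = 22.9515 MPa
sigma_y(d3) = 22.9515 + 0.520329 / sqrt(2e-05) = 139.3 MPa


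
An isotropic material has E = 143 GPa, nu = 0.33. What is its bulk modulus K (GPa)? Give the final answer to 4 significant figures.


K = E / (3*(1-2*nu))
K = 143 / (3*(1-2*0.33))
K = 140.2 GPa


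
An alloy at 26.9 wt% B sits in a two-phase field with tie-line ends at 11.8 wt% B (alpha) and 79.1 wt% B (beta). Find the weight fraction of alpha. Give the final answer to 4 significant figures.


f_alpha = (C_beta - C0) / (C_beta - C_alpha)
f_alpha = (79.1 - 26.9) / (79.1 - 11.8)
f_alpha = 0.7756


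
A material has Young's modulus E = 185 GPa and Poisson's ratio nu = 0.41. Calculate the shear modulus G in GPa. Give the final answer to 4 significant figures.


G = E / (2*(1+nu))
G = 185 / (2*(1+0.41))
G = 65.6 GPa


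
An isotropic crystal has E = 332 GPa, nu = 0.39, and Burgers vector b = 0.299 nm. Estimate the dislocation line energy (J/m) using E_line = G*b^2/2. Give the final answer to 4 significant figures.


Step 1: G = E / (2*(1+nu))
G = 332 / (2*(1+0.39)) = 119.424 GPa = 1.19424e+11 Pa
Step 2: E_line = G*b^2/2
b = 0.299 nm = 2.99e-10 m
E_line = 0.5 * 1.19424e+11 * (2.99e-10)^2 = 5.338e-09 J/m


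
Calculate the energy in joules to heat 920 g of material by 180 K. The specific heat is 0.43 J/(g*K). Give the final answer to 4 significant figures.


Q = m * cp * dT
Q = 920 * 0.43 * 180
Q = 71210 J


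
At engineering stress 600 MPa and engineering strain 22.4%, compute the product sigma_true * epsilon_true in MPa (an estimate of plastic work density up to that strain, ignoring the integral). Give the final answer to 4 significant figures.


sigma_true = sigma_eng * (1 + epsilon_eng)
sigma_true = 600 * (1 + 0.224) = 734.4 MPa
epsilon_true = ln(1 + epsilon_eng)
epsilon_true = ln(1 + 0.224) = 0.202124
sigma_true * epsilon_true = 734.4 * 0.202124 = 148.4 MPa


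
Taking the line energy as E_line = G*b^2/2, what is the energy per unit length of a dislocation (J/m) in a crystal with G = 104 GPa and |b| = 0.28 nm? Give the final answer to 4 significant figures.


E = G*b^2/2
b = 0.28 nm = 2.8e-10 m
G = 104 GPa = 1.04e+11 Pa
E = 0.5 * 1.04e+11 * (2.8e-10)^2
E = 4.077e-09 J/m
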